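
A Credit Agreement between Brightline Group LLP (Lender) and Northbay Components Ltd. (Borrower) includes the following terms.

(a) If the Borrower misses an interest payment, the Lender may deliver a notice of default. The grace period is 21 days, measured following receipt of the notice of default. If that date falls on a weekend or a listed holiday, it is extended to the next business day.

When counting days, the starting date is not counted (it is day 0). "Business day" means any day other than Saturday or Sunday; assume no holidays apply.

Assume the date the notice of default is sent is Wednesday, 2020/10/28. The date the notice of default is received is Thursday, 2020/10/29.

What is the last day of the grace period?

2020/11/19

Adding 21 calendar days to 2020/10/29 gives 2020/11/19, which is the last day of the grace period. 2020/11/19 is a Thursday, so no roll-forward applies.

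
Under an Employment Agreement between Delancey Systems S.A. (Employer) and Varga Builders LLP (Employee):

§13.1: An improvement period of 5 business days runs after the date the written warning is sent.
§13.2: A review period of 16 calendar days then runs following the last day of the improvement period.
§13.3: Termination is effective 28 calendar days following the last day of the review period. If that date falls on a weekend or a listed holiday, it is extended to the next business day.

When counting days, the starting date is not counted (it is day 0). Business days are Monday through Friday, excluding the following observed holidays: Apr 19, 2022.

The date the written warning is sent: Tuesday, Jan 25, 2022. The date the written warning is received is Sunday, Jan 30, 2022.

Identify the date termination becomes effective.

The last day of the improvement period: 5 business days after Tuesday, Jan 25, 2022, skipping weekends — Jan 26, Jan 27, Jan 28, Jan 31, Feb 1 — lands on Tuesday, Feb 1, 2022.
Adding 16 calendar days to Feb 1, 2022 gives Feb 17, 2022, which is the last day of the review period.
Adding 28 calendar days to Feb 17, 2022 gives Mar 17, 2022, which is the date termination becomes effective. Mar 17, 2022 is a Thursday and is not a listed holiday, so no roll-forward applies.

Mar 17, 2022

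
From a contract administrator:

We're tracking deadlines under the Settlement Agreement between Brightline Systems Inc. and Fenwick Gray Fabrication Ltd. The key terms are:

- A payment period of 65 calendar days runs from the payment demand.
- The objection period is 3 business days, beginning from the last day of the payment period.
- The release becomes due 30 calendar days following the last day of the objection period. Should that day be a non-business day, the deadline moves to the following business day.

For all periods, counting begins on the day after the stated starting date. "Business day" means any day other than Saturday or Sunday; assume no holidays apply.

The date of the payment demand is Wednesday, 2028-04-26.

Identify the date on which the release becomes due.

2028-08-04

Adding 65 calendar days to 2028-04-26 gives 2028-06-30, which is the last day of the payment period.
The last day of the objection period: 3 business days after Friday, 2028-06-30, skipping weekends — Jul 3, Jul 4, Jul 5 — lands on Wednesday, 2028-07-05.
The date on which the release becomes due: 2028-07-05 + 30 days = 2028-08-04. 2028-08-04 is a Friday, so no roll-forward applies.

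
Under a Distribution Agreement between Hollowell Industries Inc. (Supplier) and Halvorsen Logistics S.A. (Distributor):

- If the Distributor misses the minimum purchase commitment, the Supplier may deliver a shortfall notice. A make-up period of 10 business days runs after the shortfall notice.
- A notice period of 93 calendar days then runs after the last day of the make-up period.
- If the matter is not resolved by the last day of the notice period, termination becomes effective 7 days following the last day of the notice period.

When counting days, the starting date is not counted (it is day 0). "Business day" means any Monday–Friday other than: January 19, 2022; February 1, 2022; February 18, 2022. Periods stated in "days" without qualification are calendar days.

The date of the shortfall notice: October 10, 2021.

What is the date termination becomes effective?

January 30, 2022

The last day of the make-up period: counting 10 business days from Sunday, October 10, 2021 (Oct 11, Oct 12, Oct 13, Oct 14, Oct 15, Oct 18, Oct 19, Oct 20, Oct 21, Oct 22, skipping weekends) reaches Friday, October 22, 2021.
Adding 93 calendar days to October 22, 2021 gives January 23, 2022, which is the last day of the notice period.
Adding 7 calendar days to January 23, 2022 gives January 30, 2022, which is the date termination becomes effective.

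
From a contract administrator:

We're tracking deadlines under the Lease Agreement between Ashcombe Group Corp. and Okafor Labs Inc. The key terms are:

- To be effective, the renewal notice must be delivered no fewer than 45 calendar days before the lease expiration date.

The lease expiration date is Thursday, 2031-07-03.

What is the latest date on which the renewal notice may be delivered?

Counting back 45 calendar days from 2031-07-03 gives 2031-05-19.

2031-05-19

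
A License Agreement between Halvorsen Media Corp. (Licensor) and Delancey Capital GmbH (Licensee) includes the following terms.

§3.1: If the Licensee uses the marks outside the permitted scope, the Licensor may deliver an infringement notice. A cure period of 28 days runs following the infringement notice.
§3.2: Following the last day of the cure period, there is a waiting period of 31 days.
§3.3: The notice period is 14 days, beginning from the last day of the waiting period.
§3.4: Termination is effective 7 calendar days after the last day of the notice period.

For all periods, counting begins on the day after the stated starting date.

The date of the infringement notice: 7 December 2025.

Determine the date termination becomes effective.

25 February 2026

The last day of the cure period: 28 calendar days after 7 December 2025 is 4 January 2026.
The last day of the waiting period: 4 January 2026 + 31 days = 4 February 2026.
The last day of the notice period: 4 February 2026 + 14 days = 18 February 2026.
The date termination becomes effective: 18 February 2026 + 7 days = 25 February 2026.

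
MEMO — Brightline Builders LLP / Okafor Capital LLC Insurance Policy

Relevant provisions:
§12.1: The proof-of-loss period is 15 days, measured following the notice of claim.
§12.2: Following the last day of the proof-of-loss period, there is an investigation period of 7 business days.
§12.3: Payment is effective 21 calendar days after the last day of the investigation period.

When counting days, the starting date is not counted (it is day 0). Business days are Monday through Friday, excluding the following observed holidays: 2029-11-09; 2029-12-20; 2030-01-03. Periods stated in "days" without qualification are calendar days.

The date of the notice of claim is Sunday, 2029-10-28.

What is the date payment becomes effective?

The last day of the proof-of-loss period: 15 calendar days after 2029-10-28 is 2029-11-12.
From Monday, 2029-11-12, 7 business days (Nov 13, Nov 14, Nov 15, Nov 16, Nov 19, Nov 20, Nov 21, skipping weekends) brings us to Wednesday, 2029-11-21, which is the last day of the investigation period.
Adding 21 calendar days to 2029-11-21 gives 2029-12-12, which is the date payment becomes effective.

2029-12-12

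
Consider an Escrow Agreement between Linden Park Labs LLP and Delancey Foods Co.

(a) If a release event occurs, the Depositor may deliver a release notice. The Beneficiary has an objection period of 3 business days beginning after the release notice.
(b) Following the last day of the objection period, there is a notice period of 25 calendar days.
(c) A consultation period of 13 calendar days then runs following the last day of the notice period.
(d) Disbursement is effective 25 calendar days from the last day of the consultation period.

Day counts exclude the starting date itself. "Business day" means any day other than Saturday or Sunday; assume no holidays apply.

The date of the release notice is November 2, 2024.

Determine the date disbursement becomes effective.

The last day of the objection period: 3 business days after Saturday, November 2, 2024, skipping weekends — Nov 4, Nov 5, Nov 6 — lands on Wednesday, November 6, 2024.
Adding 25 calendar days to November 6, 2024 gives December 1, 2024, which is the last day of the notice period.
The last day of the consultation period: December 1, 2024 + 13 days = December 14, 2024.
The date disbursement becomes effective: 25 calendar days after December 14, 2024 is January 8, 2025.

January 8, 2025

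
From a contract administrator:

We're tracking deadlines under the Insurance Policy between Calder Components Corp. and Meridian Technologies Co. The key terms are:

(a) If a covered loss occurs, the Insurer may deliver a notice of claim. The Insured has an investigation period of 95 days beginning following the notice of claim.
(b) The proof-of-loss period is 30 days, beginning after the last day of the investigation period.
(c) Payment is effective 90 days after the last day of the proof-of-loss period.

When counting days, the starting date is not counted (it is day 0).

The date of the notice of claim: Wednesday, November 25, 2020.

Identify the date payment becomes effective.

The last day of the investigation period: November 25, 2020 + 95 days = February 28, 2021.
Adding 30 calendar days to February 28, 2021 gives March 30, 2021, which is the last day of the proof-of-loss period.
The date payment becomes effective: 90 calendar days after March 30, 2021 is June 28, 2021.

June 28, 2021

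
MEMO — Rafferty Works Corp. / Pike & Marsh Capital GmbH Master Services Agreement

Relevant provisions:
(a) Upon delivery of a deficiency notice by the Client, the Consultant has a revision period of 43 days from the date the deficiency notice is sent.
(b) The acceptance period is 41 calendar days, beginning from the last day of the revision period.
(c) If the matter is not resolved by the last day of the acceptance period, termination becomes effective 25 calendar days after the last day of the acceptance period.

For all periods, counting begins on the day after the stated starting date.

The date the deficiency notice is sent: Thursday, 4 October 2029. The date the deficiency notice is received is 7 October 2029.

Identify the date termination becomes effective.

21 January 2030

The last day of the revision period: 43 calendar days after 4 October 2029 is 16 November 2029.
The last day of the acceptance period: 16 November 2029 + 41 days = 27 December 2029.
Adding 25 calendar days to 27 December 2029 gives 21 January 2030, which is the date termination becomes effective.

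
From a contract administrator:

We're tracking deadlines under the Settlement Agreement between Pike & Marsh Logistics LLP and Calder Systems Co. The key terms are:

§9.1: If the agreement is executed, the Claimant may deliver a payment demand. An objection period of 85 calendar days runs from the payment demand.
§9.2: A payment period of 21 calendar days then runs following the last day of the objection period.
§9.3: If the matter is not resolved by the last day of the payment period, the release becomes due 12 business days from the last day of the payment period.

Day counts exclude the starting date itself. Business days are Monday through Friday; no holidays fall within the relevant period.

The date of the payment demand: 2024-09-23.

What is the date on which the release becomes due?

2025-01-23

Adding 85 calendar days to 2024-09-23 gives 2024-12-17, which is the last day of the objection period.
The last day of the payment period: 2024-12-17 + 21 days = 2025-01-07.
The date on which the release becomes due: counting 12 business days from Tuesday, 2025-01-07 (Jan 8, Jan 9, Jan 10, Jan 13, …, Jan 21, Jan 22, Jan 23, skipping weekends) reaches Thursday, 2025-01-23.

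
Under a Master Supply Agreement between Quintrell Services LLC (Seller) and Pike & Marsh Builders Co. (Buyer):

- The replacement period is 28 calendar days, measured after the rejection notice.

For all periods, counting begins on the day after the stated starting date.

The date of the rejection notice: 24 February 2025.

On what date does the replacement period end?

24 March 2025

The last day of the replacement period: 24 February 2025 + 28 days = 24 March 2025.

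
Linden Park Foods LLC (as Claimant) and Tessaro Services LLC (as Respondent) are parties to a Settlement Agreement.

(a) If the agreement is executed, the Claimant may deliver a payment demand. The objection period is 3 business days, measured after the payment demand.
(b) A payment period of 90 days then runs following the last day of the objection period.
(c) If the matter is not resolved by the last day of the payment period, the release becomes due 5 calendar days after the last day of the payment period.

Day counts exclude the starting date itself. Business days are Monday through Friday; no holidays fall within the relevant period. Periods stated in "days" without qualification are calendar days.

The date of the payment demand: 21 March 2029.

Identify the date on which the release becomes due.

29 June 2029

The last day of the objection period: 3 business days after Wednesday, 21 March 2029, skipping weekends — Mar 22, Mar 23, Mar 26 — lands on Monday, 26 March 2029.
The last day of the payment period: 90 calendar days after 26 March 2029 is 24 June 2029.
The date on which the release becomes due: 5 calendar days after 24 June 2029 is 29 June 2029.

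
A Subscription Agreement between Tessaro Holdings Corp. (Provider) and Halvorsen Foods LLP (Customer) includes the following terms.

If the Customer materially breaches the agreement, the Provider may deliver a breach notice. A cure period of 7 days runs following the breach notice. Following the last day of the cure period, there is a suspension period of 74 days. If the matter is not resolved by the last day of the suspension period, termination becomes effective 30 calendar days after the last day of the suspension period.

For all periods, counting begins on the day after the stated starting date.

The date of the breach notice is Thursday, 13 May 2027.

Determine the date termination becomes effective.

1 September 2027

Adding 7 calendar days to 13 May 2027 gives 20 May 2027, which is the last day of the cure period.
The last day of the suspension period: 20 May 2027 + 74 days = 2 August 2027.
The date termination becomes effective: 2 August 2027 + 30 days = 1 September 2027.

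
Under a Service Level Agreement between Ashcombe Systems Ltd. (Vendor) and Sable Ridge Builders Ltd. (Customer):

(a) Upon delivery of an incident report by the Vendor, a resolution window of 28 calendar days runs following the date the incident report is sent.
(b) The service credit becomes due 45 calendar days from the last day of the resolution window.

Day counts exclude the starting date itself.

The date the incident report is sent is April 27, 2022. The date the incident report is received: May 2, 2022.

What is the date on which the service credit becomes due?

The last day of the resolution window: April 27, 2022 + 28 days = May 25, 2022.
Adding 45 calendar days to May 25, 2022 gives July 9, 2022, which is the date on which the service credit becomes due.

July 9, 2022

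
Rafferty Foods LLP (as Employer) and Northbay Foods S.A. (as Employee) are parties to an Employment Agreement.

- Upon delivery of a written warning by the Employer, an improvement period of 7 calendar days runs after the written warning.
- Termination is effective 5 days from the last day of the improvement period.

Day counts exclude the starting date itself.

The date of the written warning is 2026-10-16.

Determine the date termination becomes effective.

2026-10-28

Adding 7 calendar days to 2026-10-16 gives 2026-10-23, which is the last day of the improvement period.
The date termination becomes effective: 5 calendar days after 2026-10-23 is 2026-10-28.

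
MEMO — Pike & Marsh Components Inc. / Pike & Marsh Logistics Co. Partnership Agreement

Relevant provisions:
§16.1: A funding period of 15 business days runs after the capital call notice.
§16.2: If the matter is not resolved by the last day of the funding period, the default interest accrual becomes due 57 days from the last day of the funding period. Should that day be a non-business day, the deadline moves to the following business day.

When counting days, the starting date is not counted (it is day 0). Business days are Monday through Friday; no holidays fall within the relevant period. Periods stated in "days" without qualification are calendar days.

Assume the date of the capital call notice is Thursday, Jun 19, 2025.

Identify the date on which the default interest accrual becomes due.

Sep 5, 2025

The last day of the funding period: 15 business days after Thursday, Jun 19, 2025, skipping weekends — Jun 20, Jun 23, Jun 24, Jun 25, …, Jul 8, Jul 9, Jul 10 — lands on Thursday, Jul 10, 2025.
Adding 57 calendar days to Jul 10, 2025 gives Sep 5, 2025, which is the date on which the default interest accrual becomes due. Sep 5, 2025 is a Friday, so no roll-forward applies.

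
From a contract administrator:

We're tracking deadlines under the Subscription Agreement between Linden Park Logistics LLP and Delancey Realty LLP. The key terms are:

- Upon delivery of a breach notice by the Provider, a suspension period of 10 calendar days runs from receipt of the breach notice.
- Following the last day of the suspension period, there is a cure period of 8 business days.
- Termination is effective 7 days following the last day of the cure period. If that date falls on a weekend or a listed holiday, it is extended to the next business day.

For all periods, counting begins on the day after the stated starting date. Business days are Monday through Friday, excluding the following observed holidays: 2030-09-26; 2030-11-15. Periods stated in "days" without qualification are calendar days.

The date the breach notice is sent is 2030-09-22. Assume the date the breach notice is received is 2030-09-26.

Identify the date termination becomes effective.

2030-10-23

The last day of the suspension period: 10 calendar days after 2030-09-26 is 2030-10-06.
The last day of the cure period: 8 business days after Sunday, 2030-10-06, skipping weekends — Oct 7, Oct 8, Oct 9, Oct 10, Oct 11, Oct 14, Oct 15, Oct 16 — lands on Wednesday, 2030-10-16.
Adding 7 calendar days to 2030-10-16 gives 2030-10-23, which is the date termination becomes effective. 2030-10-23 is a Wednesday and is not a listed holiday, so no roll-forward applies.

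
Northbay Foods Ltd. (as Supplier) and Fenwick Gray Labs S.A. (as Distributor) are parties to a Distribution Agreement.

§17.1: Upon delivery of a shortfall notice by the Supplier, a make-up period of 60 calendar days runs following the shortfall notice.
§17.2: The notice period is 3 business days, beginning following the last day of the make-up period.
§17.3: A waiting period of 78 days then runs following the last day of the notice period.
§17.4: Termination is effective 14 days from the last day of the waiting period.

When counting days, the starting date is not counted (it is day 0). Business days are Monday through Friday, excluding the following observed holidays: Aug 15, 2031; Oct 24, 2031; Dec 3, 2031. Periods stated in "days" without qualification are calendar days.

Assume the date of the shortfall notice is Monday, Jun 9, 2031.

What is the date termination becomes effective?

Nov 13, 2031

The last day of the make-up period: 60 calendar days after Jun 9, 2031 is Aug 8, 2031.
From Friday, Aug 8, 2031, 3 business days (Aug 11, Aug 12, Aug 13, skipping weekends) brings us to Wednesday, Aug 13, 2031, which is the last day of the notice period.
The last day of the waiting period: 78 calendar days after Aug 13, 2031 is Oct 30, 2031.
The date termination becomes effective: 14 calendar days after Oct 30, 2031 is Nov 13, 2031.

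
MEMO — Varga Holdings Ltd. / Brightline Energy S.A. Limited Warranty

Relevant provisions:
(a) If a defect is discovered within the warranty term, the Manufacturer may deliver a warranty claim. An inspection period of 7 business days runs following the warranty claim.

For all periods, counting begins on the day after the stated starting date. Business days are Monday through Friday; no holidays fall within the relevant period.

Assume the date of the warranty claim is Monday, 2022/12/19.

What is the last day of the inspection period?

2022/12/28

From Monday, 2022/12/19, 7 business days (Dec 20, Dec 21, Dec 22, Dec 23, Dec 26, Dec 27, Dec 28, skipping weekends) brings us to Wednesday, 2022/12/28, which is the last day of the inspection period.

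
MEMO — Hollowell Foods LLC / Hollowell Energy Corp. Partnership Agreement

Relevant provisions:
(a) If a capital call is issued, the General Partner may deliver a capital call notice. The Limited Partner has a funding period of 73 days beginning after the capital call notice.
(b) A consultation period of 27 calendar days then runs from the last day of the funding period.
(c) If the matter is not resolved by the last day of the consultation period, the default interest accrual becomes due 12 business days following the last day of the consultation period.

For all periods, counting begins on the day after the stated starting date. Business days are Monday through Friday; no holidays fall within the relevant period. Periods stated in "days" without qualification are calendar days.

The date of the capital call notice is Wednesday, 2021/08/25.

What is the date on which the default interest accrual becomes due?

2021/12/21

Adding 73 calendar days to 2021/08/25 gives 2021/11/06, which is the last day of the funding period.
The last day of the consultation period: 2021/11/06 + 27 days = 2021/12/03.
The date on which the default interest accrual becomes due: 12 business days after Friday, 2021/12/03, skipping weekends — Dec 6, Dec 7, Dec 8, Dec 9, …, Dec 17, Dec 20, Dec 21 — lands on Tuesday, 2021/12/21.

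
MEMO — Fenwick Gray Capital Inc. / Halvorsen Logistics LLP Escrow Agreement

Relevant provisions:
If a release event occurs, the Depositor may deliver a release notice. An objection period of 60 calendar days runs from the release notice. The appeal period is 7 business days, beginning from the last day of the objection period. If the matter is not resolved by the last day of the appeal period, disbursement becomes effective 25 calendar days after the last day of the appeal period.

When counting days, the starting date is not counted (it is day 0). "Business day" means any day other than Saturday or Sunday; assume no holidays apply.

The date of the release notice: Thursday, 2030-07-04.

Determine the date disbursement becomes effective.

The last day of the objection period: 2030-07-04 + 60 days = 2030-09-02.
The last day of the appeal period: 7 business days after Monday, 2030-09-02, skipping weekends — Sep 3, Sep 4, Sep 5, Sep 6, Sep 9, Sep 10, Sep 11 — lands on Wednesday, 2030-09-11.
The date disbursement becomes effective: 25 calendar days after 2030-09-11 is 2030-10-06.

2030-10-06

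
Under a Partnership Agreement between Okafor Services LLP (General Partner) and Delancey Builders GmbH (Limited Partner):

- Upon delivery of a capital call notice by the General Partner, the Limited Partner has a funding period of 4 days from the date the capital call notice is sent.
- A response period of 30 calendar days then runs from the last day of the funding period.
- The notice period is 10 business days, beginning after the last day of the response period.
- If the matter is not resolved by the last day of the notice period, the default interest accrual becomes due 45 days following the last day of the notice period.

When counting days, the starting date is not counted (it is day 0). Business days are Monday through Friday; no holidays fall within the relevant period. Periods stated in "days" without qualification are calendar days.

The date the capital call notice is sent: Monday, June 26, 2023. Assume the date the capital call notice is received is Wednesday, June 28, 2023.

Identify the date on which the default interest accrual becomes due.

September 25, 2023

Adding 4 calendar days to June 26, 2023 gives June 30, 2023, which is the last day of the funding period.
The last day of the response period: June 30, 2023 + 30 days = July 30, 2023.
The last day of the notice period: 10 business days after Sunday, July 30, 2023, skipping weekends — Jul 31, Aug 1, Aug 2, Aug 3, Aug 4, Aug 7, Aug 8, Aug 9, Aug 10, Aug 11 — lands on Friday, August 11, 2023.
The date on which the default interest accrual becomes due: 45 calendar days after August 11, 2023 is September 25, 2023.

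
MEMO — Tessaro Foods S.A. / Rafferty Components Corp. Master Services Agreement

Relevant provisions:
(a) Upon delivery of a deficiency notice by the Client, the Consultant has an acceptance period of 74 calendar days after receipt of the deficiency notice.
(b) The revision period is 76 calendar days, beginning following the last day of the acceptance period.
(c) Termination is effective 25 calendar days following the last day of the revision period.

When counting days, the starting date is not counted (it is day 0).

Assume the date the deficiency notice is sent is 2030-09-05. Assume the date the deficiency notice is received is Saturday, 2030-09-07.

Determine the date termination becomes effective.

The last day of the acceptance period: 74 calendar days after 2030-09-07 is 2030-11-20.
The last day of the revision period: 2030-11-20 + 76 days = 2031-02-04.
Adding 25 calendar days to 2031-02-04 gives 2031-03-01, which is the date termination becomes effective.

2031-03-01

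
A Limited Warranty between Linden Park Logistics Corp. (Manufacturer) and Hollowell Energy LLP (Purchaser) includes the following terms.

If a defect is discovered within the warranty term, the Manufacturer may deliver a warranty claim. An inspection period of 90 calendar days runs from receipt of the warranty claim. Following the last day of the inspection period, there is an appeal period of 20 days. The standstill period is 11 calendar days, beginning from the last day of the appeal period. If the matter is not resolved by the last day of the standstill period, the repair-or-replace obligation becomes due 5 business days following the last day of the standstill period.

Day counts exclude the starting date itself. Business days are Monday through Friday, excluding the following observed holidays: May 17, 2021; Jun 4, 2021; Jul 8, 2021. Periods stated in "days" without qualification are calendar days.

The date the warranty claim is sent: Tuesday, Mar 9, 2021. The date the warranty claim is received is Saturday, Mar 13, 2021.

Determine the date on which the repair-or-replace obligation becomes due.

The last day of the inspection period: 90 calendar days after Mar 13, 2021 is Jun 11, 2021.
The last day of the appeal period: 20 calendar days after Jun 11, 2021 is Jul 1, 2021.
The last day of the standstill period: Jul 1, 2021 + 11 days = Jul 12, 2021.
The date on which the repair-or-replace obligation becomes due: 5 business days after Monday, Jul 12, 2021, skipping weekends — Jul 13, Jul 14, Jul 15, Jul 16, Jul 19 — lands on Monday, Jul 19, 2021.

Jul 19, 2021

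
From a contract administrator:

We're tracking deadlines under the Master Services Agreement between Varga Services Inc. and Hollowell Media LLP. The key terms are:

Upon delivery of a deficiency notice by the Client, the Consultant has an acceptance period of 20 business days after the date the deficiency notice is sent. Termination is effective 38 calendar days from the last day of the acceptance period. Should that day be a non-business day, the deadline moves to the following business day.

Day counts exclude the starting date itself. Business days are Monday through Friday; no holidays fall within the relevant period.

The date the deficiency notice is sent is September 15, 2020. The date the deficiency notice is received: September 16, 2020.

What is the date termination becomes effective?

The last day of the acceptance period: counting 20 business days from Tuesday, September 15, 2020 (Sep 16, Sep 17, Sep 18, Sep 21, …, Oct 9, Oct 12, Oct 13, skipping weekends) reaches Tuesday, October 13, 2020.
Adding 38 calendar days to October 13, 2020 gives November 20, 2020, which is the date termination becomes effective. November 20, 2020 is a Friday, so no roll-forward applies.

November 20, 2020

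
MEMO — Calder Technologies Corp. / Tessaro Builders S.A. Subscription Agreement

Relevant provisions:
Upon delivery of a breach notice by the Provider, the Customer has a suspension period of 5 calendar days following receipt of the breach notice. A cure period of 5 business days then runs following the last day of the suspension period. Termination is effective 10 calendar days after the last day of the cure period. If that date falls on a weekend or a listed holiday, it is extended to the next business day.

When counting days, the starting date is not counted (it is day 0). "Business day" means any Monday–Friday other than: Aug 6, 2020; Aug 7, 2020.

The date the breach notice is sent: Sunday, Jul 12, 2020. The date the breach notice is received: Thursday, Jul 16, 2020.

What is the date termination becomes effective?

Aug 10, 2020

The last day of the suspension period: Jul 16, 2020 + 5 days = Jul 21, 2020.
The last day of the cure period: 5 business days after Tuesday, Jul 21, 2020, skipping weekends — Jul 22, Jul 23, Jul 24, Jul 27, Jul 28 — lands on Tuesday, Jul 28, 2020.
Adding 10 calendar days to Jul 28, 2020 gives Aug 7, 2020, which is the date termination becomes effective. That falls on Friday, a listed holiday, so it rolls to the next business day, Monday, Aug 10, 2020.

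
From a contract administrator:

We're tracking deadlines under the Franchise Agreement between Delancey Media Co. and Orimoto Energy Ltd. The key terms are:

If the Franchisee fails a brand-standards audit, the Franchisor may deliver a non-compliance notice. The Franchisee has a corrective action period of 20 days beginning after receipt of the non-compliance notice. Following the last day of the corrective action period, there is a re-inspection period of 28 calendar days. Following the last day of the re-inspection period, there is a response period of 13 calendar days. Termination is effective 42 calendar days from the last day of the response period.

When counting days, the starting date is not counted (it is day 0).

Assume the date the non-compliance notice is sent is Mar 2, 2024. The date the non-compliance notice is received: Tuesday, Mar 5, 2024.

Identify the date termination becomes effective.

Adding 20 calendar days to Mar 5, 2024 gives Mar 25, 2024, which is the last day of the corrective action period.
The last day of the re-inspection period: 28 calendar days after Mar 25, 2024 is Apr 22, 2024.
Adding 13 calendar days to Apr 22, 2024 gives May 5, 2024, which is the last day of the response period.
The date termination becomes effective: 42 calendar days after May 5, 2024 is Jun 16, 2024.

Jun 16, 2024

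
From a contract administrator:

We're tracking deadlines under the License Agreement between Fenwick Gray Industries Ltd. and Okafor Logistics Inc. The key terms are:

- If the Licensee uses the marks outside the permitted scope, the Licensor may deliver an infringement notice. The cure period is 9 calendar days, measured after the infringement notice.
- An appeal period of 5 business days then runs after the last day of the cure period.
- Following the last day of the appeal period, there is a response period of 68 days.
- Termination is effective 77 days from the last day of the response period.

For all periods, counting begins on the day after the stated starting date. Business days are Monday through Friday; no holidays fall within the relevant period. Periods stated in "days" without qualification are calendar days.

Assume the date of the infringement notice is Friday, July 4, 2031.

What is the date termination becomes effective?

The last day of the cure period: 9 calendar days after July 4, 2031 is July 13, 2031.
The last day of the appeal period: counting 5 business days from Sunday, July 13, 2031 (Jul 14, Jul 15, Jul 16, Jul 17, Jul 18, skipping weekends) reaches Friday, July 18, 2031.
The last day of the response period: 68 calendar days after July 18, 2031 is September 24, 2031.
Adding 77 calendar days to September 24, 2031 gives December 10, 2031, which is the date termination becomes effective.

December 10, 2031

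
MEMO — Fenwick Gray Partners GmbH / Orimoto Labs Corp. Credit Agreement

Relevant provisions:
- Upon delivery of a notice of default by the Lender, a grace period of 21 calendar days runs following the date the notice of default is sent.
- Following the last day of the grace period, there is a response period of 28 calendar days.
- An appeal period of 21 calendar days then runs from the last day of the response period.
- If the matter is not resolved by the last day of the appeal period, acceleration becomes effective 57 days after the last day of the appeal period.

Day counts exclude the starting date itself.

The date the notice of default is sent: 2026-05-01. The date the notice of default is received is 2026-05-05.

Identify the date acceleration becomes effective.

2026-09-05

The last day of the grace period: 21 calendar days after 2026-05-01 is 2026-05-22.
The last day of the response period: 28 calendar days after 2026-05-22 is 2026-06-19.
The last day of the appeal period: 2026-06-19 + 21 days = 2026-07-10.
Adding 57 calendar days to 2026-07-10 gives 2026-09-05, which is the date acceleration becomes effective.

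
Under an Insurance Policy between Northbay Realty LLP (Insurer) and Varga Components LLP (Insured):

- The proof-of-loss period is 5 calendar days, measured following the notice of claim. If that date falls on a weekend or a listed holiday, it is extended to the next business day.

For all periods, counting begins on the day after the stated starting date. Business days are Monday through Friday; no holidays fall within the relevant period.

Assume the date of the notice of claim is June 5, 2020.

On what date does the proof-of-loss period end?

June 10, 2020

The last day of the proof-of-loss period: 5 calendar days after June 5, 2020 is June 10, 2020. June 10, 2020 is a Wednesday, so no roll-forward applies.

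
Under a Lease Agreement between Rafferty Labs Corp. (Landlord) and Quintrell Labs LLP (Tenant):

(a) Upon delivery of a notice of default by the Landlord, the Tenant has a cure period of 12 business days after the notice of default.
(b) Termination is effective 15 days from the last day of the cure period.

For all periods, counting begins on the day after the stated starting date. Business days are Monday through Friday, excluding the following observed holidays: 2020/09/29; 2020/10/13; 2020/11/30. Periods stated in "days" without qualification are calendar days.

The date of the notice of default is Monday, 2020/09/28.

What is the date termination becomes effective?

The last day of the cure period: counting 12 business days from Monday, 2020/09/28 (Sep 30, Oct 1, Oct 2, Oct 5, …, Oct 14, Oct 15, Oct 16, skipping weekends and the listed holidays on Sep 29, Oct 13) reaches Friday, 2020/10/16.
Adding 15 calendar days to 2020/10/16 gives 2020/10/31, which is the date termination becomes effective.

2020/10/31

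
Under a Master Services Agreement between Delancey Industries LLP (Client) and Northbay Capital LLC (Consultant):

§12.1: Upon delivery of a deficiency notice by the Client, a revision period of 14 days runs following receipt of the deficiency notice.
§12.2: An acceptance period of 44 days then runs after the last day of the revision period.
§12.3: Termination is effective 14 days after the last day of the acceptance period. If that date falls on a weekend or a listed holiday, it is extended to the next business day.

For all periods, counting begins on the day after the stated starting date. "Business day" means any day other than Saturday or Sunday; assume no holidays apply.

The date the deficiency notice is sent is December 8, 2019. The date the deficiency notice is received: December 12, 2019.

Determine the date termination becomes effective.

February 24, 2020

The last day of the revision period: 14 calendar days after December 12, 2019 is December 26, 2019.
The last day of the acceptance period: December 26, 2019 + 44 days = February 8, 2020.
The date termination becomes effective: 14 calendar days after February 8, 2020 is February 22, 2020. That falls on a Saturday, so it rolls to the next business day, Monday, February 24, 2020.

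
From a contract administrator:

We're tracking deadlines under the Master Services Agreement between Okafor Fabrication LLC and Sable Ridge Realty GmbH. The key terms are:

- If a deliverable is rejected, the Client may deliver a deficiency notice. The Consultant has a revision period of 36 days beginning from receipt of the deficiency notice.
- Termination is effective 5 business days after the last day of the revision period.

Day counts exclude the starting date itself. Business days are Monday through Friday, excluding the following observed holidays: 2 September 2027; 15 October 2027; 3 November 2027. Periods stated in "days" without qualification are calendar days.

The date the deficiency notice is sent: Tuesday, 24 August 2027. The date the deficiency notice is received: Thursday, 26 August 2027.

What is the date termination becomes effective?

Adding 36 calendar days to 26 August 2027 gives 1 October 2027, which is the last day of the revision period.
The date termination becomes effective: 5 business days after Friday, 1 October 2027, skipping weekends — Oct 4, Oct 5, Oct 6, Oct 7, Oct 8 — lands on Friday, 8 October 2027.

8 October 2027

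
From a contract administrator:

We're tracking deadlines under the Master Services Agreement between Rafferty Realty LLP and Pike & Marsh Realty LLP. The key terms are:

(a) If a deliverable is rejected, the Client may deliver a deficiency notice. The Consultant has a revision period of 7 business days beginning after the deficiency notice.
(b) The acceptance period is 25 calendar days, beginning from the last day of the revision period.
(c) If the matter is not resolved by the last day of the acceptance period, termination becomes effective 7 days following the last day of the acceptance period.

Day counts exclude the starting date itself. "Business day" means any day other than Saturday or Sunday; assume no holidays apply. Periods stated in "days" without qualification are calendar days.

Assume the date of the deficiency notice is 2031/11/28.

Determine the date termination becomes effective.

2032/01/10

From Friday, 2031/11/28, 7 business days (Dec 1, Dec 2, Dec 3, Dec 4, Dec 5, Dec 8, Dec 9, skipping weekends) brings us to Tuesday, 2031/12/09, which is the last day of the revision period.
The last day of the acceptance period: 2031/12/09 + 25 days = 2032/01/03.
The date termination becomes effective: 7 calendar days after 2032/01/03 is 2032/01/10.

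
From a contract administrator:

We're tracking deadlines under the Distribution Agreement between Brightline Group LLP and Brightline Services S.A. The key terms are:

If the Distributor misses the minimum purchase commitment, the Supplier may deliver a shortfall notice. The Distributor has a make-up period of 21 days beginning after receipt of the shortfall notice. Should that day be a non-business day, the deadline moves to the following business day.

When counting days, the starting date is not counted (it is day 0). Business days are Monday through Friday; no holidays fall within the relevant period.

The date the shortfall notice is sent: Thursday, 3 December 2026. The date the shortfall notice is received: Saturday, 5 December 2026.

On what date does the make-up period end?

Adding 21 calendar days to 5 December 2026 gives 26 December 2026, which is the last day of the make-up period. That falls on a Saturday, so it rolls to the next business day, Monday, 28 December 2026.

28 December 2026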